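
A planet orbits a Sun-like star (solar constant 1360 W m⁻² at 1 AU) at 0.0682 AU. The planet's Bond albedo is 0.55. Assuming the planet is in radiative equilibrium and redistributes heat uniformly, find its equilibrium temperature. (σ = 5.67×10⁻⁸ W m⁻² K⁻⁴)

T_eq ≈ 873 K

Flux at 0.0682 AU: S = 1360/0.0682² = 2.92×10⁵ W m⁻².
Energy balance: absorbed = emitted ⇒ πR²·S(1−A) = 4πR²·σT_eq⁴, so T_eq⁴ = S(1−A)/(4σ).
T_eq = [2.92×10⁵ × 0.45 / (4 × 5.67×10⁻⁸)]^(1/4) = (5.80×10¹¹)^(1/4) = 873 K.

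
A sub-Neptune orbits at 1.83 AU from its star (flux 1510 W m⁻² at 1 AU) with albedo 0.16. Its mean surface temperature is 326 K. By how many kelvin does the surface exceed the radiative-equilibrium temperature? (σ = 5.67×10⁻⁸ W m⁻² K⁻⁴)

S = 1510/1.83² = 450.9 W m⁻².
T_eq = [S(1−A)/(4σ)]^(1/4) = [450.9×0.84/(4×5.67×10⁻⁸)]^(1/4) = 202.2 K.
ΔT = T_surf − T_eq = 326 − 202.2.

ΔT ≈ 123.8 K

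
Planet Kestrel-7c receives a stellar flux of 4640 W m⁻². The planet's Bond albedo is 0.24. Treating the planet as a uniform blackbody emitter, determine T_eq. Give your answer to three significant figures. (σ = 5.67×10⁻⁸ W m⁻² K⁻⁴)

T_eq ≈ 353 K

Energy balance: absorbed = emitted ⇒ πR²·S(1−A) = 4πR²·σT_eq⁴, so T_eq⁴ = S(1−A)/(4σ).
T_eq = [4640 × 0.76 / (4 × 5.67×10⁻⁸)]^(1/4) = (1.55×10¹⁰)^(1/4) = 353 K.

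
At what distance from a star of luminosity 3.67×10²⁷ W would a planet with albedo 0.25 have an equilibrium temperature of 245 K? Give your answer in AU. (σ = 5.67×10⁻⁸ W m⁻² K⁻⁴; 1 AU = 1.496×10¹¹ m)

d ≈ 3.46 AU

From T_eq⁴ = L(1−A)/(16πσd²): d = √[L(1−A)/(16πσT_eq⁴)].
d = √[3.67×10²⁷ × 0.75 / (16π × 5.67×10⁻⁸ × (245)⁴)] = 5.18×10¹¹ m = 3.46 AU.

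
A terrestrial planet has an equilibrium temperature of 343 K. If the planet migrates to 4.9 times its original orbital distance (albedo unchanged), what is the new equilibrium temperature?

T_eq ≈ 155 K

T_eq ∝ L^(1/4) · d^(−1/2).
T′ = 343 / 4.9^(1/2) = 155 K.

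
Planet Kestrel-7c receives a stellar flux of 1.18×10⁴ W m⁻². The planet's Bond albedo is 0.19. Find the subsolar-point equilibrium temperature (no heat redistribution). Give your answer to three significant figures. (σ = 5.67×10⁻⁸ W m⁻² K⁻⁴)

At the subsolar point the surface absorbs S(1−A) and emits σT⁴ per unit area — no factor of 4, since only the local patch is in balance.
T = [1.18×10⁴ × 0.81 / 5.67×10⁻⁸]^(1/4) = (1.69×10¹¹)^(1/4) = 641 K.

T_ss ≈ 641 K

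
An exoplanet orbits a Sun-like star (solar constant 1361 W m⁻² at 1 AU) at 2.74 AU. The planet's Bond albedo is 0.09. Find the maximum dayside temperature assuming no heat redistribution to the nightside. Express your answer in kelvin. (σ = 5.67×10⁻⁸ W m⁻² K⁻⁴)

T_ss ≈ 232 K

Flux at 2.74 AU: S = 1361/2.74² = 181 W m⁻².
With no redistribution each surface element balances locally: S(1−A) = σT⁴.
T = [181 × 0.91 / 5.67×10⁻⁸]^(1/4) = (2.91×10⁹)^(1/4) = 232 K.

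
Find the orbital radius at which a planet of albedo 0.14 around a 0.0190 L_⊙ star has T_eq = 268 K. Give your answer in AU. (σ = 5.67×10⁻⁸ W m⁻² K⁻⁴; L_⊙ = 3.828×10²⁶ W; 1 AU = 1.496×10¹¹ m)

L = 0.0190 × 3.828×10²⁶ = 7.27×10²⁴ W.
From T_eq⁴ = L(1−A)/(16πσd²): d = √[L(1−A)/(16πσT_eq⁴)].
d = √[7.27×10²⁴ × 0.86 / (16π × 5.67×10⁻⁸ × (268)⁴)] = 2.06×10¹⁰ m = 0.138 AU.

d ≈ 0.138 AU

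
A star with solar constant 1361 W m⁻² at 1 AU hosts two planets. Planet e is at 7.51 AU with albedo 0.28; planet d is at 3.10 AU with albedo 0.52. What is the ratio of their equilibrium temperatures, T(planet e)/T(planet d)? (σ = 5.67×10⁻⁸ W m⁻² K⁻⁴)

T₁/T₂ ≈ 0.711

T_eq = [S₀(1−A)/(4σd²)]^(1/4), so T ∝ (1−A)^(1/4) / √d.
T₁ = [1361×0.72/(4×5.67×10⁻⁸×7.51²)]^(1/4) = 93.55 K.
T₂ = [1361×0.48/(4×5.67×10⁻⁸×3.10²)]^(1/4) = 131.58 K.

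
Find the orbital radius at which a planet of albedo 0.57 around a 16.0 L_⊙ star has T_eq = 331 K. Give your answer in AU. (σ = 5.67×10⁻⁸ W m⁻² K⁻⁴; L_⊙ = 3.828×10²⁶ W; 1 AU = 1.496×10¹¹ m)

L = 16.0 × 3.828×10²⁶ = 6.12×10²⁷ W.
From T_eq⁴ = L(1−A)/(16πσd²): d = √[L(1−A)/(16πσT_eq⁴)].
d = √[6.12×10²⁷ × 0.43 / (16π × 5.67×10⁻⁸ × (331)⁴)] = 2.77×10¹¹ m = 1.85 AU.

d ≈ 1.85 AU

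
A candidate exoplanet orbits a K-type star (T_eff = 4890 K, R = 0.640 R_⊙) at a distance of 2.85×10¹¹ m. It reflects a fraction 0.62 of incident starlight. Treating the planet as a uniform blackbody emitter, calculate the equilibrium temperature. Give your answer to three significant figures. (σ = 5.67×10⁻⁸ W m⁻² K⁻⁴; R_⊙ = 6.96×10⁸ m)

R_⋆ = 0.640 × 6.96×10⁸ = 4.45×10⁸ m.
L = 4πR_⋆²σT_⋆⁴ = 4π(4.45×10⁸)² × 5.67×10⁻⁸ × (4890)⁴ = 8.08×10²⁵ W.
S = L/(4πd²) = 79.2 W m⁻².
Energy balance: absorbed = emitted ⇒ πR²·S(1−A) = 4πR²·σT_eq⁴, so T_eq⁴ = S(1−A)/(4σ).
T_eq = [79.2 × 0.38 / (4 × 5.67×10⁻⁸)]^(1/4) = (1.33×10⁸)^(1/4) = 107 K.

T_eq ≈ 107 K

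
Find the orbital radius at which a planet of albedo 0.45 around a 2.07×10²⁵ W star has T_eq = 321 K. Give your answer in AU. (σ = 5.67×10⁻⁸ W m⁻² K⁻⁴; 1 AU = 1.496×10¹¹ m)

From T_eq⁴ = L(1−A)/(16πσd²): d = √[L(1−A)/(16πσT_eq⁴)].
d = √[2.07×10²⁵ × 0.55 / (16π × 5.67×10⁻⁸ × (321)⁴)] = 1.94×10¹⁰ m = 0.130 AU.

d ≈ 0.130 AU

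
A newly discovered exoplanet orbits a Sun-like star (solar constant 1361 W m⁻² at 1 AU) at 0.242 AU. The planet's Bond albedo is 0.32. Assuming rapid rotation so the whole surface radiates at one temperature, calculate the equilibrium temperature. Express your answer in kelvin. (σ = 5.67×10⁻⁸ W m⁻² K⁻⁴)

T_eq ≈ 514 K

Flux at 0.242 AU: S = 1361/0.242² = 2.32×10⁴ W m⁻².
Energy balance: absorbed = emitted ⇒ πR²·S(1−A) = 4πR²·σT_eq⁴, so T_eq⁴ = S(1−A)/(4σ).
T_eq = [2.32×10⁴ × 0.68 / (4 × 5.67×10⁻⁸)]^(1/4) = (6.97×10¹⁰)^(1/4) = 514 K.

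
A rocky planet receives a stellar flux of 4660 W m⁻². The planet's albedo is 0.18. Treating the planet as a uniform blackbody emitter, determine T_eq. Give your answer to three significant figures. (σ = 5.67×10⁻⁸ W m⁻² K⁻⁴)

T_eq ≈ 360 K

Energy balance: absorbed = emitted ⇒ πR²·S(1−A) = 4πR²·σT_eq⁴, so T_eq⁴ = S(1−A)/(4σ).
T_eq = [4660 × 0.82 / (4 × 5.67×10⁻⁸)]^(1/4) = (1.68×10¹⁰)^(1/4) = 360 K.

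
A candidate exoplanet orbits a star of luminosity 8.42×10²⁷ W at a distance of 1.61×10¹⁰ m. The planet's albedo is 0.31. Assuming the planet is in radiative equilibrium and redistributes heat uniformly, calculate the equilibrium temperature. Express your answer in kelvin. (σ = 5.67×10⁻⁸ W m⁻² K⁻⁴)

T_eq ≈ 1670 K

Flux: S = L/(4πd²) = 8.42×10²⁷/(4π×(1.61×10¹⁰)²) = 2.58×10⁶ W m⁻².
Energy balance: absorbed = emitted ⇒ πR²·S(1−A) = 4πR²·σT_eq⁴, so T_eq⁴ = S(1−A)/(4σ).
T_eq = [2.58×10⁶ × 0.69 / (4 × 5.67×10⁻⁸)]^(1/4) = (7.86×10¹²)^(1/4) = 1670 K.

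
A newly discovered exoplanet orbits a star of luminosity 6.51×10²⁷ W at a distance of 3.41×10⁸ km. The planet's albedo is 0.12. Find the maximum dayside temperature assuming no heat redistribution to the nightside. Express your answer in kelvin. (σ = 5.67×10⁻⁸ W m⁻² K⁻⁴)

d = 3.41×10⁸ km = 3.41×10¹¹ m.
Flux: S = L/(4πd²) = 6.51×10²⁷/(4π×(3.41×10¹¹)²) = 4460 W m⁻².
With no redistribution each surface element balances locally: S(1−A) = σT⁴.
T = [4460 × 0.88 / 5.67×10⁻⁸]^(1/4) = (6.91×10¹⁰)^(1/4) = 513 K.

T_ss ≈ 513 K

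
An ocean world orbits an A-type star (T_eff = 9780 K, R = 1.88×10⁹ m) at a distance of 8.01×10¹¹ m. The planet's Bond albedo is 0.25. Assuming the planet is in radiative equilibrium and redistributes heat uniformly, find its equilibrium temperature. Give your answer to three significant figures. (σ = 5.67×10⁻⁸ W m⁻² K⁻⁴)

T_eq ≈ 312 K

L = 4πR_⋆²σT_⋆⁴ = 4π(1.88×10⁹)² × 5.67×10⁻⁸ × (9780)⁴ = 2.30×10²⁸ W.
S = L/(4πd²) = 2860 W m⁻².
Energy balance: absorbed = emitted ⇒ πR²·S(1−A) = 4πR²·σT_eq⁴, so T_eq⁴ = S(1−A)/(4σ).
T_eq = [2860 × 0.75 / (4 × 5.67×10⁻⁸)]^(1/4) = (9.45×10⁹)^(1/4) = 312 K.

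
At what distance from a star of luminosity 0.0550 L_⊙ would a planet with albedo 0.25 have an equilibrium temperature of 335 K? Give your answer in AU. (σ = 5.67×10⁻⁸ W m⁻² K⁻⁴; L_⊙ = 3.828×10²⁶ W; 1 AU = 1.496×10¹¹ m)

d ≈ 0.140 AU

L = 0.0550 × 3.828×10²⁶ = 2.11×10²⁵ W.
From T_eq⁴ = L(1−A)/(16πσd²): d = √[L(1−A)/(16πσT_eq⁴)].
d = √[2.11×10²⁵ × 0.75 / (16π × 5.67×10⁻⁸ × (335)⁴)] = 2.10×10¹⁰ m = 0.140 AU.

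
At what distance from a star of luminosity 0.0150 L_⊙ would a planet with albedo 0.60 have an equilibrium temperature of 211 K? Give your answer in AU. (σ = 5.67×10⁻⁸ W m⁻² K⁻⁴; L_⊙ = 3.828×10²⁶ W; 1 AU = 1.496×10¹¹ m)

L = 0.0150 × 3.828×10²⁶ = 5.74×10²⁴ W.
From T_eq⁴ = L(1−A)/(16πσd²): d = √[L(1−A)/(16πσT_eq⁴)].
d = √[5.74×10²⁴ × 0.40 / (16π × 5.67×10⁻⁸ × (211)⁴)] = 2.02×10¹⁰ m = 0.135 AU.

d ≈ 0.135 AU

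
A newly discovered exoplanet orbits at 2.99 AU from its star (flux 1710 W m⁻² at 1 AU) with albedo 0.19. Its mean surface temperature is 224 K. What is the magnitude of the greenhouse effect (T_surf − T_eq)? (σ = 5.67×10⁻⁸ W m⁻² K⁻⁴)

S = 1710/2.99² = 191.3 W m⁻².
T_eq = [S(1−A)/(4σ)]^(1/4) = [191.3×0.81/(4×5.67×10⁻⁸)]^(1/4) = 161.7 K.
ΔT = T_surf − T_eq = 224 − 161.7.

ΔT ≈ 62.3 K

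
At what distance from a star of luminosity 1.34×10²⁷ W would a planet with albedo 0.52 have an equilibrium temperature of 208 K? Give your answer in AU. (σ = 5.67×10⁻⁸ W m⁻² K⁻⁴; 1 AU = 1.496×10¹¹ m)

d ≈ 2.32 AU

From T_eq⁴ = L(1−A)/(16πσd²): d = √[L(1−A)/(16πσT_eq⁴)].
d = √[1.34×10²⁷ × 0.48 / (16π × 5.67×10⁻⁸ × (208)⁴)] = 3.47×10¹¹ m = 2.32 AU.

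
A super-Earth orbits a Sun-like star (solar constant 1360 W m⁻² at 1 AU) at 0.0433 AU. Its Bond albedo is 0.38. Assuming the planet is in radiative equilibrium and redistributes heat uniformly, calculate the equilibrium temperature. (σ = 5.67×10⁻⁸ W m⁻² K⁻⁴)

T_eq ≈ 1190 K

Flux at 0.0433 AU: S = 1360/0.0433² = 7.25×10⁵ W m⁻².
Energy balance: absorbed = emitted ⇒ πR²·S(1−A) = 4πR²·σT_eq⁴, so T_eq⁴ = S(1−A)/(4σ).
T_eq = [7.25×10⁵ × 0.62 / (4 × 5.67×10⁻⁸)]^(1/4) = (1.98×10¹²)^(1/4) = 1190 K.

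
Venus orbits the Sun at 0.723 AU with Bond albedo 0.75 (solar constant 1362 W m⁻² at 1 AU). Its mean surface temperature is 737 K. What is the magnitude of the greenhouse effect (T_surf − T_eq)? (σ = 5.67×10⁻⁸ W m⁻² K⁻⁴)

ΔT ≈ 505.5 K

S = 1362/0.723² = 2606 W m⁻².
T_eq = [S(1−A)/(4σ)]^(1/4) = [2606×0.25/(4×5.67×10⁻⁸)]^(1/4) = 231.5 K.
ΔT = T_surf − T_eq = 737 − 231.5.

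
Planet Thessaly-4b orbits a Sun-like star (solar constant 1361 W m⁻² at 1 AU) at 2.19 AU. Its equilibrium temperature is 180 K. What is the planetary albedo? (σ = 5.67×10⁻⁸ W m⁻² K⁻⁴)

A ≈ 0.16

Flux at 2.19 AU: S = 1361/2.19² = 284 W m⁻².
From T_eq⁴ = S(1−A)/(4σ): 1−A = 4σT_eq⁴/S.
1−A = 4 × 5.67×10⁻⁸ × (180)⁴ / 284 = 0.839.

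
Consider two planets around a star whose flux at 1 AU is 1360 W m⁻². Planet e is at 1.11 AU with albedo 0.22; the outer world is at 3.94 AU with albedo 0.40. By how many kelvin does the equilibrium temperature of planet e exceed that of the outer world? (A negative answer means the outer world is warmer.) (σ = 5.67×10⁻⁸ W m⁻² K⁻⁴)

T_eq = [S₀(1−A)/(4σd²)]^(1/4), so T ∝ (1−A)^(1/4) / √d.
T₁ = [1360×0.78/(4×5.67×10⁻⁸×1.11²)]^(1/4) = 248.22 K.
T₂ = [1360×0.60/(4×5.67×10⁻⁸×3.94²)]^(1/4) = 123.39 K.

ΔT ≈ 124.8 K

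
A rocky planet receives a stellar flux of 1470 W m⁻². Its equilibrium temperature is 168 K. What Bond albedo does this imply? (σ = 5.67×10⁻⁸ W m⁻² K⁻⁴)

From T_eq⁴ = S(1−A)/(4σ): 1−A = 4σT_eq⁴/S.
1−A = 4 × 5.67×10⁻⁸ × (168)⁴ / 1470 = 0.123.

A ≈ 0.88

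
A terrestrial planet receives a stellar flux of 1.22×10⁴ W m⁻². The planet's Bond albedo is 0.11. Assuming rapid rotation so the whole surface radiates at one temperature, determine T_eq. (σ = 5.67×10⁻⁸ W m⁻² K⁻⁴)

Energy balance: absorbed = emitted ⇒ πR²·S(1−A) = 4πR²·σT_eq⁴, so T_eq⁴ = S(1−A)/(4σ).
T_eq = [1.22×10⁴ × 0.89 / (4 × 5.67×10⁻⁸)]^(1/4) = (4.79×10¹⁰)^(1/4) = 468 K.

T_eq ≈ 468 K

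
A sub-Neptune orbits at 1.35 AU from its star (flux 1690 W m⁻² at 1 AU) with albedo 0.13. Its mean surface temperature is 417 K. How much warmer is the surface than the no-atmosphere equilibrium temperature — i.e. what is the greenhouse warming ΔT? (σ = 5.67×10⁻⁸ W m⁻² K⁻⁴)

ΔT ≈ 172.8 K

S = 1690/1.35² = 927.3 W m⁻².
T_eq = [S(1−A)/(4σ)]^(1/4) = [927.3×0.87/(4×5.67×10⁻⁸)]^(1/4) = 244.2 K.
ΔT = T_surf − T_eq = 417 − 244.2.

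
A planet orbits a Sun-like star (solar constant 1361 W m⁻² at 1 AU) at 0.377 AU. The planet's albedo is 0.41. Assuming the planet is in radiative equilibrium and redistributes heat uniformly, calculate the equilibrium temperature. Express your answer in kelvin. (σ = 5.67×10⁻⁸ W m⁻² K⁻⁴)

T_eq ≈ 397 K

Flux at 0.377 AU: S = 1361/0.377² = 9580 W m⁻².
Energy balance: absorbed = emitted ⇒ πR²·S(1−A) = 4πR²·σT_eq⁴, so T_eq⁴ = S(1−A)/(4σ).
T_eq = [9580 × 0.59 / (4 × 5.67×10⁻⁸)]^(1/4) = (2.49×10¹⁰)^(1/4) = 397 K.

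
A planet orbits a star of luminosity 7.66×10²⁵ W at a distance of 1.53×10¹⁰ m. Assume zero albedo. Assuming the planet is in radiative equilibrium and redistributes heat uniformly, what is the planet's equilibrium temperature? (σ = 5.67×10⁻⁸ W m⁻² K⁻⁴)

T_eq ≈ 582 K

Flux: S = L/(4πd²) = 7.66×10²⁵/(4π×(1.53×10¹⁰)²) = 2.60×10⁴ W m⁻².
Energy balance: absorbed = emitted ⇒ πR²·S(1−A) = 4πR²·σT_eq⁴, so T_eq⁴ = S(1−A)/(4σ).
T_eq = [2.60×10⁴ × 1.00 / (4 × 5.67×10⁻⁸)]^(1/4) = (1.15×10¹¹)^(1/4) = 582 K.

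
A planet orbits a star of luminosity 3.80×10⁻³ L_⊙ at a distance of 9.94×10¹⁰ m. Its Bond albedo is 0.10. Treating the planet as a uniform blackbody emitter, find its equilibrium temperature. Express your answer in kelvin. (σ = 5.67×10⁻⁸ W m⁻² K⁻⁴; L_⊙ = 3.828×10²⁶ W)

L = 3.80×10⁻³ × 3.828×10²⁶ = 1.45×10²⁴ W.
Flux: S = L/(4πd²) = 1.45×10²⁴/(4π×(9.94×10¹⁰)²) = 11.7 W m⁻².
Energy balance: absorbed = emitted ⇒ πR²·S(1−A) = 4πR²·σT_eq⁴, so T_eq⁴ = S(1−A)/(4σ).
T_eq = [11.7 × 0.90 / (4 × 5.67×10⁻⁸)]^(1/4) = (4.65×10⁷)^(1/4) = 82.6 K.

T_eq ≈ 82.6 K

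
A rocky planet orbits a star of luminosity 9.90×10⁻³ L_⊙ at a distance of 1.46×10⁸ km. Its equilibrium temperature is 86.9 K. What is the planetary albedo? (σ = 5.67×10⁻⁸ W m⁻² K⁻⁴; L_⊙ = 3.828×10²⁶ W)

d = 1.46×10⁸ km = 1.46×10¹¹ m.
L = 9.90×10⁻³ × 3.828×10²⁶ = 3.79×10²⁴ W.
Flux: S = L/(4πd²) = 3.79×10²⁴/(4π×(1.46×10¹¹)²) = 14.1 W m⁻².
From T_eq⁴ = S(1−A)/(4σ): 1−A = 4σT_eq⁴/S.
1−A = 4 × 5.67×10⁻⁸ × (86.9)⁴ / 14.1 = 0.914.

A ≈ 0.09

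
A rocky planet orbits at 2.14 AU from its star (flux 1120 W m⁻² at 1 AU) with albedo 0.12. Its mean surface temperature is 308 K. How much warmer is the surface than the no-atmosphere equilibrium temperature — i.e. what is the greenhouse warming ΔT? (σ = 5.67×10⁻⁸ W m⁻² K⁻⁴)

S = 1120/2.14² = 244.6 W m⁻².
T_eq = [S(1−A)/(4σ)]^(1/4) = [244.6×0.88/(4×5.67×10⁻⁸)]^(1/4) = 175.5 K.
ΔT = T_surf − T_eq = 308 − 175.5.

ΔT ≈ 132.5 K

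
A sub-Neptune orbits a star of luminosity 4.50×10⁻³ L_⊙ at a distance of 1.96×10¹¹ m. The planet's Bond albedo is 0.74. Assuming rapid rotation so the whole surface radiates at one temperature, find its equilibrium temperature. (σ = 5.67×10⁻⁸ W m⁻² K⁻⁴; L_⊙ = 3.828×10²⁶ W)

T_eq ≈ 45.0 K

L = 4.50×10⁻³ × 3.828×10²⁶ = 1.72×10²⁴ W.
Flux: S = L/(4πd²) = 1.72×10²⁴/(4π×(1.96×10¹¹)²) = 3.57 W m⁻².
Energy balance: absorbed = emitted ⇒ πR²·S(1−A) = 4πR²·σT_eq⁴, so T_eq⁴ = S(1−A)/(4σ).
T_eq = [3.57 × 0.26 / (4 × 5.67×10⁻⁸)]^(1/4) = (4.09×10⁶)^(1/4) = 45.0 K.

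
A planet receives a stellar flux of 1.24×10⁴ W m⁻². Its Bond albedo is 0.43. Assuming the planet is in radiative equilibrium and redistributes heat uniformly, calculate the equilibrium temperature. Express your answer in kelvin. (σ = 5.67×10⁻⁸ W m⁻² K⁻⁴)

Energy balance: absorbed = emitted ⇒ πR²·S(1−A) = 4πR²·σT_eq⁴, so T_eq⁴ = S(1−A)/(4σ).
T_eq = [1.24×10⁴ × 0.57 / (4 × 5.67×10⁻⁸)]^(1/4) = (3.12×10¹⁰)^(1/4) = 420 K.

T_eq ≈ 420 K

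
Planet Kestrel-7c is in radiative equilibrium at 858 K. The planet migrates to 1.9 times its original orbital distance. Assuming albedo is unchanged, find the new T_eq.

T_eq ∝ L^(1/4) · d^(−1/2).
T′ = 858 / 1.9^(1/2) = 622 K.

T_eq ≈ 622 K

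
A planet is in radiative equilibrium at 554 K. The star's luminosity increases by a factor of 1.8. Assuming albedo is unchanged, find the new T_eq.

T_eq ≈ 642 K

T_eq ∝ L^(1/4) · d^(−1/2).
T′ = 554 × 1.8^(1/4) = 642 K.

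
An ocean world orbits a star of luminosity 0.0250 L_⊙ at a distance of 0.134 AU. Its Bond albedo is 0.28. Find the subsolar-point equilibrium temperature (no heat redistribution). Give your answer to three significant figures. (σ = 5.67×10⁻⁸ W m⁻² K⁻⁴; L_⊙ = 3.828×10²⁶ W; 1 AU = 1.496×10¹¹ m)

T_ss ≈ 394 K

d = 0.134 AU = 2.00×10¹⁰ m.
L = 0.0250 × 3.828×10²⁶ = 9.57×10²⁴ W.
Flux: S = L/(4πd²) = 9.57×10²⁴/(4π×(2.00×10¹⁰)²) = 1900 W m⁻².
At the subsolar point the surface absorbs S(1−A) and emits σT⁴ per unit area — no factor of 4, since only the local patch is in balance.
T = [1900 × 0.72 / 5.67×10⁻⁸]^(1/4) = (2.41×10¹⁰)^(1/4) = 394 K.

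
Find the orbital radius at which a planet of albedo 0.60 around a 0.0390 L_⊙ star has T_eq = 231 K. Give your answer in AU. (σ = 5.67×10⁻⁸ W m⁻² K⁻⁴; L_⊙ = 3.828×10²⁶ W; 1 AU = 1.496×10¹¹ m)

d ≈ 0.181 AU

L = 0.0390 × 3.828×10²⁶ = 1.49×10²⁵ W.
From T_eq⁴ = L(1−A)/(16πσd²): d = √[L(1−A)/(16πσT_eq⁴)].
d = √[1.49×10²⁵ × 0.40 / (16π × 5.67×10⁻⁸ × (231)⁴)] = 2.71×10¹⁰ m = 0.181 AU.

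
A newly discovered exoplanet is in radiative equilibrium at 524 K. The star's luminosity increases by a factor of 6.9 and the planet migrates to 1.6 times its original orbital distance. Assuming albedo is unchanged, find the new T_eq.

T_eq ∝ L^(1/4) · d^(−1/2).
T′ = 524 × 6.9^(1/4) / 1.6^(1/2) = 671 K.

T_eq ≈ 671 K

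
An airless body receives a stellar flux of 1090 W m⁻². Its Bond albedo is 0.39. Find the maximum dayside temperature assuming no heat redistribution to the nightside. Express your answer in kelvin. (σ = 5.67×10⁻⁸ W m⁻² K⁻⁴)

With no redistribution each surface element balances locally: S(1−A) = σT⁴.
T = [1090 × 0.61 / 5.67×10⁻⁸]^(1/4) = (1.17×10¹⁰)^(1/4) = 329 K.

T_ss ≈ 329 K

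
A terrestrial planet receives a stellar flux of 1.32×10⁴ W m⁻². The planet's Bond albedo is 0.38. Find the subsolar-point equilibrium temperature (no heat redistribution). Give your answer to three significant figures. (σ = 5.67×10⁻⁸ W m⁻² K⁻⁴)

At the subsolar point the surface absorbs S(1−A) and emits σT⁴ per unit area — no factor of 4, since only the local patch is in balance.
T = [1.32×10⁴ × 0.62 / 5.67×10⁻⁸]^(1/4) = (1.44×10¹¹)^(1/4) = 616 K.

T_ss ≈ 616 K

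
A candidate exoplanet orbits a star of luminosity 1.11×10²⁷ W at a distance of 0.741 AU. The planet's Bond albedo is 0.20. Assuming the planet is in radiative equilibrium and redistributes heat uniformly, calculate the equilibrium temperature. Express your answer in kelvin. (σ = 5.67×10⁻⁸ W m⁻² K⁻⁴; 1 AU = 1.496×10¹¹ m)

T_eq ≈ 399 K

d = 0.741 AU = 1.11×10¹¹ m.
Flux: S = L/(4πd²) = 1.11×10²⁷/(4π×(1.11×10¹¹)²) = 7190 W m⁻².
Energy balance: absorbed = emitted ⇒ πR²·S(1−A) = 4πR²·σT_eq⁴, so T_eq⁴ = S(1−A)/(4σ).
T_eq = [7190 × 0.80 / (4 × 5.67×10⁻⁸)]^(1/4) = (2.54×10¹⁰)^(1/4) = 399 K.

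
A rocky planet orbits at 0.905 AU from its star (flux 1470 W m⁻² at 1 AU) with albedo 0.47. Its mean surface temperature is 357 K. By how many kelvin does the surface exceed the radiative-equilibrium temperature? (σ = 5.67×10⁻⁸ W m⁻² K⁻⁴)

ΔT ≈ 102.5 K

S = 1470/0.905² = 1795 W m⁻².
T_eq = [S(1−A)/(4σ)]^(1/4) = [1795×0.53/(4×5.67×10⁻⁸)]^(1/4) = 254.5 K.
ΔT = T_surf − T_eq = 357 − 254.5.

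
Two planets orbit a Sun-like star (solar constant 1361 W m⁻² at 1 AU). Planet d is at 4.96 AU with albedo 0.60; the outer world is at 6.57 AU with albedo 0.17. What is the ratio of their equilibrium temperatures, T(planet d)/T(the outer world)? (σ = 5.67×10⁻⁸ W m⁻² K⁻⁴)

T_eq = [S₀(1−A)/(4σd²)]^(1/4), so T ∝ (1−A)^(1/4) / √d.
T₁ = [1361×0.40/(4×5.67×10⁻⁸×4.96²)]^(1/4) = 99.39 K.
T₂ = [1361×0.83/(4×5.67×10⁻⁸×6.57²)]^(1/4) = 103.64 K.

T₁/T₂ ≈ 0.959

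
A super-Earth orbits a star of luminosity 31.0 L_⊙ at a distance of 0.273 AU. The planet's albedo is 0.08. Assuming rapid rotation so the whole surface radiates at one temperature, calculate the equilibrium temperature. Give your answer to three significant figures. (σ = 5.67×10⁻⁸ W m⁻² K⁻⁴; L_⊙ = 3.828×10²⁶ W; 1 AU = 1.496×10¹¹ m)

T_eq ≈ 1230 K

d = 0.273 AU = 4.08×10¹⁰ m.
L = 31.0 × 3.828×10²⁶ = 1.19×10²⁸ W.
Flux: S = L/(4πd²) = 1.19×10²⁸/(4π×(4.08×10¹⁰)²) = 5.66×10⁵ W m⁻².
Energy balance: absorbed = emitted ⇒ πR²·S(1−A) = 4πR²·σT_eq⁴, so T_eq⁴ = S(1−A)/(4σ).
T_eq = [5.66×10⁵ × 0.92 / (4 × 5.67×10⁻⁸)]^(1/4) = (2.30×10¹²)^(1/4) = 1230 K.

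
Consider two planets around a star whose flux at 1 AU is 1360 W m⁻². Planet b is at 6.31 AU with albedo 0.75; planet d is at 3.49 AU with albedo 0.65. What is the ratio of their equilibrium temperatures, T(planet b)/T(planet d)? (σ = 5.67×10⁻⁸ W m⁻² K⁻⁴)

T_eq = [S₀(1−A)/(4σd²)]^(1/4), so T ∝ (1−A)^(1/4) / √d.
T₁ = [1360×0.25/(4×5.67×10⁻⁸×6.31²)]^(1/4) = 78.33 K.
T₂ = [1360×0.35/(4×5.67×10⁻⁸×3.49²)]^(1/4) = 114.57 K.

T₁/T₂ ≈ 0.684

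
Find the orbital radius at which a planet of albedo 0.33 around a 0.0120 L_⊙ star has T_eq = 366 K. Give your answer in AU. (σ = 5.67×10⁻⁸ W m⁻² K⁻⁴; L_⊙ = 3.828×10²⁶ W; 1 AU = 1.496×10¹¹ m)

d ≈ 0.0519 AU

L = 0.0120 × 3.828×10²⁶ = 4.59×10²⁴ W.
From T_eq⁴ = L(1−A)/(16πσd²): d = √[L(1−A)/(16πσT_eq⁴)].
d = √[4.59×10²⁴ × 0.67 / (16π × 5.67×10⁻⁸ × (366)⁴)] = 7.76×10⁹ m = 0.0519 AU.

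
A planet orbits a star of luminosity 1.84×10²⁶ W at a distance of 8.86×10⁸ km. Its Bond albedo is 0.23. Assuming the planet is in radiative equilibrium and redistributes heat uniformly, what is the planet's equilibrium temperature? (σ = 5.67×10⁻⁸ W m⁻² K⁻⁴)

d = 8.86×10⁸ km = 8.86×10¹¹ m.
Flux: S = L/(4πd²) = 1.84×10²⁶/(4π×(8.86×10¹¹)²) = 18.7 W m⁻².
Energy balance: absorbed = emitted ⇒ πR²·S(1−A) = 4πR²·σT_eq⁴, so T_eq⁴ = S(1−A)/(4σ).
T_eq = [18.7 × 0.77 / (4 × 5.67×10⁻⁸)]^(1/4) = (6.33×10⁷)^(1/4) = 89.2 K.

T_eq ≈ 89.2 K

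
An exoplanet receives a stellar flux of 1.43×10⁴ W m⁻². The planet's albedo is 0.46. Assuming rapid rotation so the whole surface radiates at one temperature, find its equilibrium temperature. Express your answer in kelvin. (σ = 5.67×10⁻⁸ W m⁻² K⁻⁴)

T_eq ≈ 430 K

Energy balance: absorbed = emitted ⇒ πR²·S(1−A) = 4πR²·σT_eq⁴, so T_eq⁴ = S(1−A)/(4σ).
T_eq = [1.43×10⁴ × 0.54 / (4 × 5.67×10⁻⁸)]^(1/4) = (3.40×10¹⁰)^(1/4) = 430 K.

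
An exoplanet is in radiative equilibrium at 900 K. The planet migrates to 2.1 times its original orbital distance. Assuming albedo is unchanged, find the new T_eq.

T_eq ≈ 621 K

T_eq ∝ L^(1/4) · d^(−1/2).
T′ = 900 / 2.1^(1/2) = 621 K.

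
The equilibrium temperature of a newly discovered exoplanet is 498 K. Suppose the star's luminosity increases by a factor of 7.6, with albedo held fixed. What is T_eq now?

T_eq ∝ L^(1/4) · d^(−1/2).
T′ = 498 × 7.6^(1/4) = 827 K.

T_eq ≈ 827 K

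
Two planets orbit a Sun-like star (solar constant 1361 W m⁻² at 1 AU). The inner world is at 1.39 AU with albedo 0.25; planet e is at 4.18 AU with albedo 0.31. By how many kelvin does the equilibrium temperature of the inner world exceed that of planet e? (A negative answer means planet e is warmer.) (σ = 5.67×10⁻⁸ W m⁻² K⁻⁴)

T_eq = [S₀(1−A)/(4σd²)]^(1/4), so T ∝ (1−A)^(1/4) / √d.
T₁ = [1361×0.75/(4×5.67×10⁻⁸×1.39²)]^(1/4) = 219.69 K.
T₂ = [1361×0.69/(4×5.67×10⁻⁸×4.18²)]^(1/4) = 124.07 K.

ΔT ≈ 95.6 K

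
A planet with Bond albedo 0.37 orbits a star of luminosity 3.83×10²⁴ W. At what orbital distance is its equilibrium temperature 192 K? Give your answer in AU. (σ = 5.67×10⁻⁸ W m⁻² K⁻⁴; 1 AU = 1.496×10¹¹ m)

d ≈ 0.167 AU

From T_eq⁴ = L(1−A)/(16πσd²): d = √[L(1−A)/(16πσT_eq⁴)].
d = √[3.83×10²⁴ × 0.63 / (16π × 5.67×10⁻⁸ × (192)⁴)] = 2.50×10¹⁰ m = 0.167 AU.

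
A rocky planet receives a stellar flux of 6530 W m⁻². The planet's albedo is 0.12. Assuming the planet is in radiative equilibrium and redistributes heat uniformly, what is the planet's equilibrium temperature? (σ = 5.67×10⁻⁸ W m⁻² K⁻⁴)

T_eq ≈ 399 K

Energy balance: absorbed = emitted ⇒ πR²·S(1−A) = 4πR²·σT_eq⁴, so T_eq⁴ = S(1−A)/(4σ).
T_eq = [6530 × 0.88 / (4 × 5.67×10⁻⁸)]^(1/4) = (2.53×10¹⁰)^(1/4) = 399 K.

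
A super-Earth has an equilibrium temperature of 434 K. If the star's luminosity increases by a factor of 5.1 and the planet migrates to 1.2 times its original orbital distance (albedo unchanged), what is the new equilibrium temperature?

T_eq ∝ L^(1/4) · d^(−1/2).
T′ = 434 × 5.1^(1/4) / 1.2^(1/2) = 595 K.

T_eq ≈ 595 K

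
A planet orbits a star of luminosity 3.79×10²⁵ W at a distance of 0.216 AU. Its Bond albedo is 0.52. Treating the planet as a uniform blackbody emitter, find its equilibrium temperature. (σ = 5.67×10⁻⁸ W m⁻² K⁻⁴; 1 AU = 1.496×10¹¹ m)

T_eq ≈ 280 K

d = 0.216 AU = 3.23×10¹⁰ m.
Flux: S = L/(4πd²) = 3.79×10²⁵/(4π×(3.23×10¹⁰)²) = 2890 W m⁻².
Energy balance: absorbed = emitted ⇒ πR²·S(1−A) = 4πR²·σT_eq⁴, so T_eq⁴ = S(1−A)/(4σ).
T_eq = [2890 × 0.48 / (4 × 5.67×10⁻⁸)]^(1/4) = (6.11×10⁹)^(1/4) = 280 K.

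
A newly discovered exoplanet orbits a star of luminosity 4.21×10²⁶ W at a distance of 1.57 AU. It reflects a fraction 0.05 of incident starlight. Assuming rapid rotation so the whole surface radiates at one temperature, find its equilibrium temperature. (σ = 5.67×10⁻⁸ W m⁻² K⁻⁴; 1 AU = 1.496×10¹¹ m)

T_eq ≈ 225 K

d = 1.57 AU = 2.35×10¹¹ m.
Flux: S = L/(4πd²) = 4.21×10²⁶/(4π×(2.35×10¹¹)²) = 607 W m⁻².
Energy balance: absorbed = emitted ⇒ πR²·S(1−A) = 4πR²·σT_eq⁴, so T_eq⁴ = S(1−A)/(4σ).
T_eq = [607 × 0.95 / (4 × 5.67×10⁻⁸)]^(1/4) = (2.54×10⁹)^(1/4) = 225 K.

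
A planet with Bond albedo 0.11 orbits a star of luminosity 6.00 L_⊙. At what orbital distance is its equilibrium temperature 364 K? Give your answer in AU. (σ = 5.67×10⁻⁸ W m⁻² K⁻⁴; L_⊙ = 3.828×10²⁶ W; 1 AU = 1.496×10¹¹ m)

L = 6.00 × 3.828×10²⁶ = 2.30×10²⁷ W.
From T_eq⁴ = L(1−A)/(16πσd²): d = √[L(1−A)/(16πσT_eq⁴)].
d = √[2.30×10²⁷ × 0.89 / (16π × 5.67×10⁻⁸ × (364)⁴)] = 2.02×10¹¹ m = 1.35 AU.

d ≈ 1.35 AU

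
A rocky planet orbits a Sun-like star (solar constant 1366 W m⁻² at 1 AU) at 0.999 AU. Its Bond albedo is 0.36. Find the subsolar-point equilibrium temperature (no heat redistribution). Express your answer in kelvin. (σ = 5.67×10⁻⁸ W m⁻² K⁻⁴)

Flux at 0.999 AU: S = 1366/0.999² = 1370 W m⁻².
At the subsolar point the surface absorbs S(1−A) and emits σT⁴ per unit area — no factor of 4, since only the local patch is in balance.
T = [1370 × 0.64 / 5.67×10⁻⁸]^(1/4) = (1.54×10¹⁰)^(1/4) = 353 K.

T_ss ≈ 353 K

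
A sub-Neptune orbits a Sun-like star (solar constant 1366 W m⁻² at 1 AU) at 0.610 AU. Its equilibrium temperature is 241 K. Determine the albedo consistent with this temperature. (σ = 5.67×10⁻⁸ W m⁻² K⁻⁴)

A ≈ 0.79

Flux at 0.610 AU: S = 1366/0.610² = 3670 W m⁻².
From T_eq⁴ = S(1−A)/(4σ): 1−A = 4σT_eq⁴/S.
1−A = 4 × 5.67×10⁻⁸ × (241)⁴ / 3670 = 0.208.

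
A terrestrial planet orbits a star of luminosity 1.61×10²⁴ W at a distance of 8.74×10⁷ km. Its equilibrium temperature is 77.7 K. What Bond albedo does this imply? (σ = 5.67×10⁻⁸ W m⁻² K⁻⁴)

A ≈ 0.51

d = 8.74×10⁷ km = 8.74×10¹⁰ m.
Flux: S = L/(4πd²) = 1.61×10²⁴/(4π×(8.74×10¹⁰)²) = 16.8 W m⁻².
From T_eq⁴ = S(1−A)/(4σ): 1−A = 4σT_eq⁴/S.
1−A = 4 × 5.67×10⁻⁸ × (77.7)⁴ / 16.8 = 0.493.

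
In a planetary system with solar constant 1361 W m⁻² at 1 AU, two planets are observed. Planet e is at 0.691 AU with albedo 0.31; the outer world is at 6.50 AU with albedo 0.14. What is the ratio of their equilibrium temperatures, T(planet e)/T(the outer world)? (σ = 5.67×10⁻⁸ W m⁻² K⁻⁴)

T₁/T₂ ≈ 2.903

T_eq = [S₀(1−A)/(4σd²)]^(1/4), so T ∝ (1−A)^(1/4) / √d.
T₁ = [1361×0.69/(4×5.67×10⁻⁸×0.691²)]^(1/4) = 305.16 K.
T₂ = [1361×0.86/(4×5.67×10⁻⁸×6.50²)]^(1/4) = 105.13 K.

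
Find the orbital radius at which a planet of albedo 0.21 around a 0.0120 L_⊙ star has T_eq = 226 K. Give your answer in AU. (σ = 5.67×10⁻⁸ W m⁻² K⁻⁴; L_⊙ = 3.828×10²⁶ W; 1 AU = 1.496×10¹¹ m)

d ≈ 0.148 AU

L = 0.0120 × 3.828×10²⁶ = 4.59×10²⁴ W.
From T_eq⁴ = L(1−A)/(16πσd²): d = √[L(1−A)/(16πσT_eq⁴)].
d = √[4.59×10²⁴ × 0.79 / (16π × 5.67×10⁻⁸ × (226)⁴)] = 2.21×10¹⁰ m = 0.148 AU.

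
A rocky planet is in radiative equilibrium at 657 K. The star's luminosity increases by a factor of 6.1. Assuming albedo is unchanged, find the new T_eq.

T_eq ≈ 1030 K

T_eq ∝ L^(1/4) · d^(−1/2).
T′ = 657 × 6.1^(1/4) = 1030 K.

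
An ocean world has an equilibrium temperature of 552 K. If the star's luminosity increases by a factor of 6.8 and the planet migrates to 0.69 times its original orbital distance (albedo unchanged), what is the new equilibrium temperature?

T_eq ≈ 1070 K

T_eq ∝ L^(1/4) · d^(−1/2).
T′ = 552 × 6.8^(1/4) / 0.69^(1/2) = 1070 K.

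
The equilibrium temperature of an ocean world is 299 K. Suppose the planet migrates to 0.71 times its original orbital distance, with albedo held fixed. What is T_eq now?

T_eq ∝ L^(1/4) · d^(−1/2).
T′ = 299 / 0.71^(1/2) = 355 K.

T_eq ≈ 355 K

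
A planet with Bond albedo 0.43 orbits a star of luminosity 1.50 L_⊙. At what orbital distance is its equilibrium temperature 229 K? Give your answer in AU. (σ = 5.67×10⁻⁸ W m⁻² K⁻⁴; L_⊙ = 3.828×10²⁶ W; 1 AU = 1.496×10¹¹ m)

L = 1.50 × 3.828×10²⁶ = 5.74×10²⁶ W.
From T_eq⁴ = L(1−A)/(16πσd²): d = √[L(1−A)/(16πσT_eq⁴)].
d = √[5.74×10²⁶ × 0.57 / (16π × 5.67×10⁻⁸ × (229)⁴)] = 2.04×10¹¹ m = 1.37 AU.

d ≈ 1.37 AU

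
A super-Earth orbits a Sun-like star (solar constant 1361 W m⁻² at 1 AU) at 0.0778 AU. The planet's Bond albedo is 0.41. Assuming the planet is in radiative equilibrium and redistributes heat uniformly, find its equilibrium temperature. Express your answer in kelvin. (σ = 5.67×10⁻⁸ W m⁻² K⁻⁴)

Flux at 0.0778 AU: S = 1361/0.0778² = 2.25×10⁵ W m⁻².
Energy balance: absorbed = emitted ⇒ πR²·S(1−A) = 4πR²·σT_eq⁴, so T_eq⁴ = S(1−A)/(4σ).
T_eq = [2.25×10⁵ × 0.59 / (4 × 5.67×10⁻⁸)]^(1/4) = (5.85×10¹¹)^(1/4) = 875 K.

T_eq ≈ 875 K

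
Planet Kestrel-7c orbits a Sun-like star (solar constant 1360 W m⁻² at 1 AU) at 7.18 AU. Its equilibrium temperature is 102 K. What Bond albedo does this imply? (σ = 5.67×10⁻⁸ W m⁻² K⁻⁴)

Flux at 7.18 AU: S = 1360/7.18² = 26.4 W m⁻².
From T_eq⁴ = S(1−A)/(4σ): 1−A = 4σT_eq⁴/S.
1−A = 4 × 5.67×10⁻⁸ × (102)⁴ / 26.4 = 0.931.

A ≈ 0.07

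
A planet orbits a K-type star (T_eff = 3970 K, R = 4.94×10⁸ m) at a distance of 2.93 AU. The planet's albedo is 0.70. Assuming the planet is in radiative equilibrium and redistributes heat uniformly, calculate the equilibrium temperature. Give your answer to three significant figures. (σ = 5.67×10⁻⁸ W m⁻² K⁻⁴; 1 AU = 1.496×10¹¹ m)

T_eq ≈ 69.7 K

d = 2.93 AU = 4.38×10¹¹ m.
L = 4πR_⋆²σT_⋆⁴ = 4π(4.94×10⁸)² × 5.67×10⁻⁸ × (3970)⁴ = 4.32×10²⁵ W.
S = L/(4πd²) = 17.9 W m⁻².
Energy balance: absorbed = emitted ⇒ πR²·S(1−A) = 4πR²·σT_eq⁴, so T_eq⁴ = S(1−A)/(4σ).
T_eq = [17.9 × 0.30 / (4 × 5.67×10⁻⁸)]^(1/4) = (2.37×10⁷)^(1/4) = 69.7 K.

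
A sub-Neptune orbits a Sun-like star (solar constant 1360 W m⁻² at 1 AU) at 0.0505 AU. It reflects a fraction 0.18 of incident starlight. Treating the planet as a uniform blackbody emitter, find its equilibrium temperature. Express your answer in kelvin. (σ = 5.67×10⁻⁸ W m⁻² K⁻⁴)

T_eq ≈ 1180 K

Flux at 0.0505 AU: S = 1360/0.0505² = 5.33×10⁵ W m⁻².
Energy balance: absorbed = emitted ⇒ πR²·S(1−A) = 4πR²·σT_eq⁴, so T_eq⁴ = S(1−A)/(4σ).
T_eq = [5.33×10⁵ × 0.82 / (4 × 5.67×10⁻⁸)]^(1/4) = (1.93×10¹²)^(1/4) = 1180 K.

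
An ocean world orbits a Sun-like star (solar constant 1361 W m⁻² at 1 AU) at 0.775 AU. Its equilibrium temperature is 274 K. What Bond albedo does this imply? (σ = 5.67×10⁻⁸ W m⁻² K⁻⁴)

Flux at 0.775 AU: S = 1361/0.775² = 2270 W m⁻².
From T_eq⁴ = S(1−A)/(4σ): 1−A = 4σT_eq⁴/S.
1−A = 4 × 5.67×10⁻⁸ × (274)⁴ / 2270 = 0.564.

A ≈ 0.44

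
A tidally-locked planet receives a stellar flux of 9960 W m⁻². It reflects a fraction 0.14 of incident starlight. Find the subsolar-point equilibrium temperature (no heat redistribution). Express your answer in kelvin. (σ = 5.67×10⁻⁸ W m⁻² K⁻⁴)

T_ss ≈ 623 K

At the subsolar point the surface absorbs S(1−A) and emits σT⁴ per unit area — no factor of 4, since only the local patch is in balance.
T = [9960 × 0.86 / 5.67×10⁻⁸]^(1/4) = (1.51×10¹¹)^(1/4) = 623 K.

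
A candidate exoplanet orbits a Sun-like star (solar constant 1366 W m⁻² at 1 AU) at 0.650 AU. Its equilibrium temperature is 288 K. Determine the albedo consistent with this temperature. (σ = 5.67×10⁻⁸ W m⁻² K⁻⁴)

A ≈ 0.52

Flux at 0.650 AU: S = 1366/0.650² = 3230 W m⁻².
From T_eq⁴ = S(1−A)/(4σ): 1−A = 4σT_eq⁴/S.
1−A = 4 × 5.67×10⁻⁸ × (288)⁴ / 3230 = 0.483.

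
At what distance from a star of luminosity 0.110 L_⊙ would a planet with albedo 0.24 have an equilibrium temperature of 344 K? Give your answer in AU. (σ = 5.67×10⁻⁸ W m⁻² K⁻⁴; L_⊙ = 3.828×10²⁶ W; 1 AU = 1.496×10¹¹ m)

L = 0.110 × 3.828×10²⁶ = 4.21×10²⁵ W.
From T_eq⁴ = L(1−A)/(16πσd²): d = √[L(1−A)/(16πσT_eq⁴)].
d = √[4.21×10²⁵ × 0.76 / (16π × 5.67×10⁻⁸ × (344)⁴)] = 2.83×10¹⁰ m = 0.189 AU.

d ≈ 0.189 AU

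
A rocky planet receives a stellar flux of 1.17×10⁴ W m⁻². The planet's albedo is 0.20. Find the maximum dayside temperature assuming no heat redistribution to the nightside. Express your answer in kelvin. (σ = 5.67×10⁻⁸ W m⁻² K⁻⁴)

T_ss ≈ 637 K

With no redistribution each surface element balances locally: S(1−A) = σT⁴.
T = [1.17×10⁴ × 0.80 / 5.67×10⁻⁸]^(1/4) = (1.65×10¹¹)^(1/4) = 637 K.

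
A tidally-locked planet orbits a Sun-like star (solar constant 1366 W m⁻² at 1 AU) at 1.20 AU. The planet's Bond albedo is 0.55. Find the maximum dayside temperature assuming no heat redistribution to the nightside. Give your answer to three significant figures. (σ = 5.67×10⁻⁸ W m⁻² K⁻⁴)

T_ss ≈ 295 K

Flux at 1.20 AU: S = 1366/1.20² = 949 W m⁻².
With no redistribution each surface element balances locally: S(1−A) = σT⁴.
T = [949 × 0.45 / 5.67×10⁻⁸]^(1/4) = (7.53×10⁹)^(1/4) = 295 K.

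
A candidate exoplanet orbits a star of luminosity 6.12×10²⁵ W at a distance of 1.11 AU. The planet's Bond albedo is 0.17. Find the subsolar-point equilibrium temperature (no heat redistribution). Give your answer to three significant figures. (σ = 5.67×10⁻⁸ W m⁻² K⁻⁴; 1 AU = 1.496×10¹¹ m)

d = 1.11 AU = 1.66×10¹¹ m.
Flux: S = L/(4πd²) = 6.12×10²⁵/(4π×(1.66×10¹¹)²) = 177 W m⁻².
At the subsolar point the surface absorbs S(1−A) and emits σT⁴ per unit area — no factor of 4, since only the local patch is in balance.
T = [177 × 0.83 / 5.67×10⁻⁸]^(1/4) = (2.59×10⁹)^(1/4) = 225 K.

T_ss ≈ 225 K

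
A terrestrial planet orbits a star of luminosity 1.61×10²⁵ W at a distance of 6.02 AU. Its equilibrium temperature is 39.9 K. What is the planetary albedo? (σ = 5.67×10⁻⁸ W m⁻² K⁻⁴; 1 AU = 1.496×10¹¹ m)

d = 6.02 AU = 9.01×10¹¹ m.
Flux: S = L/(4πd²) = 1.61×10²⁵/(4π×(9.01×10¹¹)²) = 1.58 W m⁻².
From T_eq⁴ = S(1−A)/(4σ): 1−A = 4σT_eq⁴/S.
1−A = 4 × 5.67×10⁻⁸ × (39.9)⁴ / 1.58 = 0.364.

A ≈ 0.64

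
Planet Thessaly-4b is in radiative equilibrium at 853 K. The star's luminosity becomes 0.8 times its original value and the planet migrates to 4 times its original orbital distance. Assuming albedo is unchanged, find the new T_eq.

T_eq ≈ 403 K

T_eq ∝ L^(1/4) · d^(−1/2).
T′ = 853 × 0.8^(1/4) / 4^(1/2) = 403 K.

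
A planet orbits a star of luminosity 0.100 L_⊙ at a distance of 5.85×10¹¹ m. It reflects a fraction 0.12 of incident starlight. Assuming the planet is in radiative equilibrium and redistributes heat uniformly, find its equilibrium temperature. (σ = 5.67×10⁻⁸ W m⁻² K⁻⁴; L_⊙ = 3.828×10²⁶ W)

L = 0.100 × 3.828×10²⁶ = 3.83×10²⁵ W.
Flux: S = L/(4πd²) = 3.83×10²⁵/(4π×(5.85×10¹¹)²) = 8.90 W m⁻².
Energy balance: absorbed = emitted ⇒ πR²·S(1−A) = 4πR²·σT_eq⁴, so T_eq⁴ = S(1−A)/(4σ).
T_eq = [8.90 × 0.88 / (4 × 5.67×10⁻⁸)]^(1/4) = (3.45×10⁷)^(1/4) = 76.7 K.

T_eq ≈ 76.7 K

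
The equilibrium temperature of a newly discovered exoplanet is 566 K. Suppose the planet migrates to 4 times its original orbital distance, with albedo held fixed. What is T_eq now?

T_eq ∝ L^(1/4) · d^(−1/2).
T′ = 566 / 4^(1/2) = 283 K.

T_eq ≈ 283 K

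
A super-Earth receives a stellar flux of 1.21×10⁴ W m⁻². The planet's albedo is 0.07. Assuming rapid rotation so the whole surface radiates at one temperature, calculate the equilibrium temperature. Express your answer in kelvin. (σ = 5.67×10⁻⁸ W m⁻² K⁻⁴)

Energy balance: absorbed = emitted ⇒ πR²·S(1−A) = 4πR²·σT_eq⁴, so T_eq⁴ = S(1−A)/(4σ).
T_eq = [1.21×10⁴ × 0.93 / (4 × 5.67×10⁻⁸)]^(1/4) = (4.96×10¹⁰)^(1/4) = 472 K.

T_eq ≈ 472 K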